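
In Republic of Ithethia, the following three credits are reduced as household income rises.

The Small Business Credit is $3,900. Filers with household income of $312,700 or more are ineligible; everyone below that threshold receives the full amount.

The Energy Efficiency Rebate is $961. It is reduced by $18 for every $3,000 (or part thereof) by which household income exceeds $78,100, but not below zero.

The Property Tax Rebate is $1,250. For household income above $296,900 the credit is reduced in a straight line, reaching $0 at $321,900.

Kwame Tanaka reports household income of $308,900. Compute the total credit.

Small Business Credit: $308,900 is below the $312,700 cutoff, so the full $3,900 applies.
Energy Efficiency Rebate: income exceeds $78,100 by $230,800 → 77 increments × $18 = $1,386 ≥ base, so the credit is $0.
Property Tax Rebate: $308,900 is $12,000 into a $25,000 phase-out range, leaving 13,000/25,000 of the credit: $1,250 × 13,000/25,000 = $650.
Total: $3,900 + $0 + $650 = $4,550.

$4,550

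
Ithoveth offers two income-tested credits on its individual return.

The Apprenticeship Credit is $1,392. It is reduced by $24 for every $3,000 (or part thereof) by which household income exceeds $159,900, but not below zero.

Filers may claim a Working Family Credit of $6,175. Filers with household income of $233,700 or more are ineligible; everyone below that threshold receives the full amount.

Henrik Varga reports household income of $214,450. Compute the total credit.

Apprenticeship Credit: income exceeds $159,900 by $54,550, which is 19 full-or-partial $3,000 increments; reduction = 19 × $24 = $456, leaving $936.
Working Family Credit: $214,450 is below the $233,700 cutoff, so the full $6,175 applies.
Total: $936 + $6,175 = $7,111.

$7,111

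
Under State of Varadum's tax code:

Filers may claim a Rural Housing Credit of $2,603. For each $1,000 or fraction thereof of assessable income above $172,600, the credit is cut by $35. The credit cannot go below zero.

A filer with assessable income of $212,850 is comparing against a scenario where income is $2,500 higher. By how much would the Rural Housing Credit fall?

At $212,850 — income exceeds $172,600 by $40,250, which is 41 full-or-partial $1,000 increments; reduction = 41 × $35 = $1,435, leaving $1,168.
At $215,350 — income exceeds $172,600 by $42,750, which is 43 full-or-partial $1,000 increments; reduction = 43 × $35 = $1,505, leaving $1,098.
Lost: $1,168 − $1,098 = $70.

$70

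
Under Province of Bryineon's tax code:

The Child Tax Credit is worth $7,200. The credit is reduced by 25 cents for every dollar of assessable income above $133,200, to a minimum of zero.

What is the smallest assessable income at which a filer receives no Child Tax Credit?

The credit falls by 25% of each dollar above $133,200, so it reaches zero when the excess is $7,200 / 25% = $28,800: income = $133,200 + $28,800 = $162,000.

$162,000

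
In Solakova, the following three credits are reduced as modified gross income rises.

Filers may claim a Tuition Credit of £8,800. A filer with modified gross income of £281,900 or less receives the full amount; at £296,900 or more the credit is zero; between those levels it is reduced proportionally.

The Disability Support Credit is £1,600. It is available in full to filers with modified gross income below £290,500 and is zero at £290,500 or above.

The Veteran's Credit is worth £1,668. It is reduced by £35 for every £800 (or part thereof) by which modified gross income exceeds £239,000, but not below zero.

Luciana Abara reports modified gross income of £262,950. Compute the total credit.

Tuition Credit: £262,950 is at or below the £281,900 threshold, so the full £8,800 applies.
Disability Support Credit: £262,950 is below the £290,500 cutoff, so the full £1,600 applies.
Veteran's Credit: income exceeds £239,000 by £23,950, which is 30 full-or-partial £800 increments; reduction = 30 × £35 = £1,050, leaving £618.
Total: £8,800 + £1,600 + £618 = £11,018.

£11,018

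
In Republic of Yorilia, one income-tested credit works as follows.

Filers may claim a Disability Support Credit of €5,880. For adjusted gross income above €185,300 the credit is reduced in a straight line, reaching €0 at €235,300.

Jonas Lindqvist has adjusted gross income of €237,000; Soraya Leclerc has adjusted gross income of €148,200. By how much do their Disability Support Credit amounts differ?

Jonas (€237,000): Disability Support Credit: €237,000 is at or above €235,300, so the credit is €0.
Soraya (€148,200): Disability Support Credit: €148,200 is at or below the €185,300 threshold, so the full €5,880 applies.
Difference: |€0 − €5,880| = €5,880.

€5,880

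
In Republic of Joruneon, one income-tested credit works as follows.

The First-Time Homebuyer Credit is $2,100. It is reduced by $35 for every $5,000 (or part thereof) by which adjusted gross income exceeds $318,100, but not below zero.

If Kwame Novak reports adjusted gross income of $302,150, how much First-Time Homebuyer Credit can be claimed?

First-Time Homebuyer Credit: $302,150 is at or below the $318,100 threshold, so the full $2,100 applies.

$2,100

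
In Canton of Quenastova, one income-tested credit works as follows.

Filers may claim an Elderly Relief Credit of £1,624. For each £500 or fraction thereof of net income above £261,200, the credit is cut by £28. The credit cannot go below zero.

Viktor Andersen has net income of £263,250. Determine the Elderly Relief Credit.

£1,484

Elderly Relief Credit: income exceeds £261,200 by £2,050, which is 5 full-or-partial £500 increments; reduction = 5 × £28 = £140, leaving £1,484.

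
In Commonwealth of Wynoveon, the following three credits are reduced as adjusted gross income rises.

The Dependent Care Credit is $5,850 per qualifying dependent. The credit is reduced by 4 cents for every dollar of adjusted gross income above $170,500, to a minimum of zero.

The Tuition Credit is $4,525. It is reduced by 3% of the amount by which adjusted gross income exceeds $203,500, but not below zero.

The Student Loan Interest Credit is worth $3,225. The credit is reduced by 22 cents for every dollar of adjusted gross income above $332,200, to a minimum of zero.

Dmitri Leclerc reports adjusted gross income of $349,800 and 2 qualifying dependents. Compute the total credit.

Dependent Care Credit: base = 2 × $5,850 = $11,700. 4% of the $179,300 excess over $170,500 is $7,172; credit = $11,700 − $7,172 = $4,528.
Tuition Credit: 3% of the $146,300 excess over $203,500 is $4,389; credit = $4,525 − $4,389 = $136.
Student Loan Interest Credit: 22% of the $17,600 excess over $332,200 is $3,872 ≥ base, so the credit is $0.
Total: $4,528 + $136 + $0 = $4,664.

$4,664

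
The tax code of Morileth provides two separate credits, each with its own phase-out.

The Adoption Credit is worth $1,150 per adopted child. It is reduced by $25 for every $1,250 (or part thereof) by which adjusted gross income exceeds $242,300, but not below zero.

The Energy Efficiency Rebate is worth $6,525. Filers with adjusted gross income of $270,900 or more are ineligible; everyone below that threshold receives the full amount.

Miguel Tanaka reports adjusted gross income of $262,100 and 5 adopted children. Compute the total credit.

Adoption Credit: base = 5 × $1,150 = $5,750. income exceeds $242,300 by $19,800, which is 16 full-or-partial $1,250 increments; reduction = 16 × $25 = $400, leaving $5,350.
Energy Efficiency Rebate: $262,100 is below the $270,900 cutoff, so the full $6,525 applies.
Total: $5,350 + $6,525 = $11,875.

$11,875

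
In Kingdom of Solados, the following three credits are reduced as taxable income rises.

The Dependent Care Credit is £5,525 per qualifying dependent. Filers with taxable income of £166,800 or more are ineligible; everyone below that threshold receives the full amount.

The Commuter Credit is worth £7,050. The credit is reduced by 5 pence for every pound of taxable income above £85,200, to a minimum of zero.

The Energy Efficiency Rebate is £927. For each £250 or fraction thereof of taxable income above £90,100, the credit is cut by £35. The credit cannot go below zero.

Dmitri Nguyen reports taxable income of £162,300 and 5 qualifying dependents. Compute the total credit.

£30,820

Dependent Care Credit: base = 5 × £5,525 = £27,625. £162,300 is below the £166,800 cutoff, so the full £27,625 applies.
Commuter Credit: 5% of the £77,100 excess over £85,200 is £3,855; credit = £7,050 − £3,855 = £3,195.
Energy Efficiency Rebate: income exceeds £90,100 by £72,200 → 289 increments × £35 = £10,115 ≥ base, so the credit is £0.
Total: £27,625 + £3,195 + £0 = £30,820.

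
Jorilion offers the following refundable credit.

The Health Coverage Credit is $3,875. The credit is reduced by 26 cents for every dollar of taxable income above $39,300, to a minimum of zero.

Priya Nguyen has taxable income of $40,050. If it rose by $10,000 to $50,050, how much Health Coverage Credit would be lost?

At $40,050 — 26% of the $750 excess over $39,300 is $195; credit = $3,875 − $195 = $3,680.
At $50,050 — 26% of the $10,750 excess over $39,300 is $2,795; credit = $3,875 − $2,795 = $1,080.
Lost: $3,680 − $1,080 = $2,600.

$2,600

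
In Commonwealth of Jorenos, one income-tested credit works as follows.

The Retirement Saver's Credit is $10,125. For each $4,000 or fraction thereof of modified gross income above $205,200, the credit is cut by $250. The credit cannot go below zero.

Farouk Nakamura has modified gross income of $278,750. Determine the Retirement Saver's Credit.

$5,375

Retirement Saver's Credit: income exceeds $205,200 by $73,550, which is 19 full-or-partial $4,000 increments; reduction = 19 × $250 = $4,750, leaving $5,375.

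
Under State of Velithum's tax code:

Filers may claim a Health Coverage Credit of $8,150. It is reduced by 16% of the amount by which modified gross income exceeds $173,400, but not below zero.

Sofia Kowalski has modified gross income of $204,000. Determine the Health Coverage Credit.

Health Coverage Credit: 16% of the $30,600 excess over $173,400 is $4,896; credit = $8,150 − $4,896 = $3,254.

$3,254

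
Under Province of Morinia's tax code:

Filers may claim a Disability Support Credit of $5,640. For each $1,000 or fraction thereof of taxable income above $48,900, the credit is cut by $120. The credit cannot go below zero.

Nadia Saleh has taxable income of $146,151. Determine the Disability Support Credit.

$0

Disability Support Credit: income exceeds $48,900 by $97,251 → 98 increments × $120 = $11,760 ≥ base, so the credit is $0.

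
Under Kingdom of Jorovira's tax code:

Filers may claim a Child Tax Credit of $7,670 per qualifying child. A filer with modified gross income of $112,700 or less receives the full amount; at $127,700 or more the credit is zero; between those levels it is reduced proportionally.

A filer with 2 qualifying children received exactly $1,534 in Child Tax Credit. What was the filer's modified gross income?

$126,200

Full credit = 2 × $7,670 = $15,340.
$1,534 is 1,534/15,340 of the full $15,340, so 13,806/15,340 of the $15,000 range has been used: income = $112,700 + $15,000 × 13,806/15,340 = $126,200.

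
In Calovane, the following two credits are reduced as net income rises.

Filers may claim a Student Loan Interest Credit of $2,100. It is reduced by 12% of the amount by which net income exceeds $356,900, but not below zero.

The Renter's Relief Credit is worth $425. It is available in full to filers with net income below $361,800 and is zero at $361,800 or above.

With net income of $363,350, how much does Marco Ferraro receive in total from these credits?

Student Loan Interest Credit: 12% of the $6,450 excess over $356,900 is $774; credit = $2,100 − $774 = $1,326.
Renter's Relief Credit: $363,350 meets or exceeds the $361,800 cutoff, so the credit is $0.
Total: $1,326 + $0 = $1,326.

$1,326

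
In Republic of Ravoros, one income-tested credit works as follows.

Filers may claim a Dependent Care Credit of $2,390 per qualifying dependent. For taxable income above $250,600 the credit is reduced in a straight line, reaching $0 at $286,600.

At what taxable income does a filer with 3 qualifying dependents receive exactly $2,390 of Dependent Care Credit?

$274,600

Full credit = 3 × $2,390 = $7,170.
$2,390 is 2,390/7,170 of the full $7,170, so 4,780/7,170 of the $36,000 range has been used: income = $250,600 + $36,000 × 4,780/7,170 = $274,600.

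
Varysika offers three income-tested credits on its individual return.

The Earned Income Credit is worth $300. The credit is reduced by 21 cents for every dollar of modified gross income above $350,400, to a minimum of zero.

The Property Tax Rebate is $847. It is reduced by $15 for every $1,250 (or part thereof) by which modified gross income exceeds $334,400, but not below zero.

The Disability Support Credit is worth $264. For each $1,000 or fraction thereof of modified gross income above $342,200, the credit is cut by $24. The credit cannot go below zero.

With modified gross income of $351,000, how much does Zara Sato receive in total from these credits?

Earned Income Credit: 21% of the $600 excess over $350,400 is $126; credit = $300 − $126 = $174.
Property Tax Rebate: income exceeds $334,400 by $16,600, which is 14 full-or-partial $1,250 increments; reduction = 14 × $15 = $210, leaving $637.
Disability Support Credit: income exceeds $342,200 by $8,800, which is 9 full-or-partial $1,000 increments; reduction = 9 × $24 = $216, leaving $48.
Total: $174 + $637 + $48 = $859.

$859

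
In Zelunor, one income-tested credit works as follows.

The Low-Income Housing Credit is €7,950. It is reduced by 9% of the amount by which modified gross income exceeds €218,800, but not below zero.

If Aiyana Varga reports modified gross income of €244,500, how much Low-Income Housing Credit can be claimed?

Low-Income Housing Credit: 9% of the €25,700 excess over €218,800 is €2,313; credit = €7,950 − €2,313 = €5,637.

€5,637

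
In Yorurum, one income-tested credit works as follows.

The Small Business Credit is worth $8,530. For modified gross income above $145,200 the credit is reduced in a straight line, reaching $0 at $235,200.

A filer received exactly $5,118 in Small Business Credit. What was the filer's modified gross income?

$5,118 is 5,118/8,530 of the full $8,530, so 3,412/8,530 of the $90,000 range has been used: income = $145,200 + $90,000 × 3,412/8,530 = $181,200.

$181,200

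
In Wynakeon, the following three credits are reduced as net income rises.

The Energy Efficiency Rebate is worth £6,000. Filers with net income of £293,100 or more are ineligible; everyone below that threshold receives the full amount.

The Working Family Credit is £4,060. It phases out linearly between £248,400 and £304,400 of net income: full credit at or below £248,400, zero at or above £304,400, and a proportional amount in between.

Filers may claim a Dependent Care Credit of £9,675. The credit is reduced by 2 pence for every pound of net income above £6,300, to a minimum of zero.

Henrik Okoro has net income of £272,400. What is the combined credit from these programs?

£12,673

Energy Efficiency Rebate: £272,400 is below the £293,100 cutoff, so the full £6,000 applies.
Working Family Credit: £272,400 is £24,000 into a £56,000 phase-out range, leaving 32,000/56,000 of the credit: £4,060 × 32,000/56,000 = £2,320.
Dependent Care Credit: 2% of the £266,100 excess over £6,300 is £5,322; credit = £9,675 − £5,322 = £4,353.
Total: £6,000 + £2,320 + £4,353 = £12,673.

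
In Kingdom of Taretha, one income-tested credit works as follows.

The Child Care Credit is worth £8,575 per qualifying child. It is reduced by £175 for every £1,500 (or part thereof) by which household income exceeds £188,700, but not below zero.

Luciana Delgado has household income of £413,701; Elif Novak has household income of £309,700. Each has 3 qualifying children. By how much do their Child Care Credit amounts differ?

£11,550

Luciana (£413,701): Child Care Credit: base = 3 × £8,575 = £25,725. income exceeds £188,700 by £225,001 → 151 increments × £175 = £26,425 ≥ base, so the credit is £0.
Elif (£309,700): Child Care Credit: base = 3 × £8,575 = £25,725. income exceeds £188,700 by £121,000, which is 81 full-or-partial £1,500 increments; reduction = 81 × £175 = £14,175, leaving £11,550.
Difference: |£0 − £11,550| = £11,550.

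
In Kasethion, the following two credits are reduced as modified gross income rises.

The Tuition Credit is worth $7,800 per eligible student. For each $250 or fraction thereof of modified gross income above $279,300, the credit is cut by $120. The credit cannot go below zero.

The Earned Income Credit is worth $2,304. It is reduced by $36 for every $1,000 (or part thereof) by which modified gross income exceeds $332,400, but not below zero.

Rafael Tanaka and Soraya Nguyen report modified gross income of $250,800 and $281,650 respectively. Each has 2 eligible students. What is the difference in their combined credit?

$1,200

Rafael ($250,800): Tuition Credit: base = 2 × $7,800 = $15,600. $250,800 is at or below the $279,300 threshold, so the full $15,600 applies. Earned Income Credit: $250,800 is at or below the $332,400 threshold, so the full $2,304 applies. total $15,600 + $2,304 = $17,904
Soraya ($281,650): Tuition Credit: base = 2 × $7,800 = $15,600. income exceeds $279,300 by $2,350, which is 10 full-or-partial $250 increments; reduction = 10 × $120 = $1,200, leaving $14,400. Earned Income Credit: $281,650 is at or below the $332,400 threshold, so the full $2,304 applies. total $14,400 + $2,304 = $16,704
Difference: |$17,904 − $16,704| = $1,200.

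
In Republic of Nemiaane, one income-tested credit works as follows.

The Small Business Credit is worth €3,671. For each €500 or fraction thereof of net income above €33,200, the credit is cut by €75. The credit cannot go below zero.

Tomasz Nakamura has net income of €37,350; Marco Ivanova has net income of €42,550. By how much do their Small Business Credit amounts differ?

€750

Tomasz (€37,350): Small Business Credit: income exceeds €33,200 by €4,150, which is 9 full-or-partial €500 increments; reduction = 9 × €75 = €675, leaving €2,996.
Marco (€42,550): Small Business Credit: income exceeds €33,200 by €9,350, which is 19 full-or-partial €500 increments; reduction = 19 × €75 = €1,425, leaving €2,246.
Difference: |€2,996 − €2,246| = €750.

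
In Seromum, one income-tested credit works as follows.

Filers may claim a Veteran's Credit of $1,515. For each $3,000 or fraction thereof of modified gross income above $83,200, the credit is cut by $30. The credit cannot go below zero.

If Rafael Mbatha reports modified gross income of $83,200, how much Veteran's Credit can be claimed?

Veteran's Credit: $83,200 is at or below the $83,200 threshold, so the full $1,515 applies.

$1,515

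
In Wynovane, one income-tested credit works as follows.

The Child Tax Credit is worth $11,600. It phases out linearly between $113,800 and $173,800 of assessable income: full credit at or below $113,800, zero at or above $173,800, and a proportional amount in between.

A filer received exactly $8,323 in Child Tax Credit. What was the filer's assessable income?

$130,750

$8,323 is 8,323/11,600 of the full $11,600, so 3,277/11,600 of the $60,000 range has been used: income = $113,800 + $60,000 × 3,277/11,600 = $130,750.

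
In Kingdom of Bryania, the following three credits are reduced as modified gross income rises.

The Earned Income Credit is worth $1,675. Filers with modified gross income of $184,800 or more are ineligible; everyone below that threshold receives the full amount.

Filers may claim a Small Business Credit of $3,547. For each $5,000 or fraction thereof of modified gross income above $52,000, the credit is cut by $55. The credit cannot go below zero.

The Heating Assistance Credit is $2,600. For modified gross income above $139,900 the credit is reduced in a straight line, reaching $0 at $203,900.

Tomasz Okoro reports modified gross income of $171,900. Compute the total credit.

$5,202

Earned Income Credit: $171,900 is below the $184,800 cutoff, so the full $1,675 applies.
Small Business Credit: income exceeds $52,000 by $119,900, which is 24 full-or-partial $5,000 increments; reduction = 24 × $55 = $1,320, leaving $2,227.
Heating Assistance Credit: $171,900 is $32,000 into a $64,000 phase-out range, leaving 32,000/64,000 of the credit: $2,600 × 32,000/64,000 = $1,300.
Total: $1,675 + $2,227 + $1,300 = $5,202.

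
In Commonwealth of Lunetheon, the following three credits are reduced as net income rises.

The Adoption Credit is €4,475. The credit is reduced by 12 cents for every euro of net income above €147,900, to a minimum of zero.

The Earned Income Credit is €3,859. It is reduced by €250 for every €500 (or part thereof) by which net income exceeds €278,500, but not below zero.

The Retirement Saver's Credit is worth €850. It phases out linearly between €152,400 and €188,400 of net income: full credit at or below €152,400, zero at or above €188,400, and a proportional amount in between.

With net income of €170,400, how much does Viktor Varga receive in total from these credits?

€6,059

Adoption Credit: 12% of the €22,500 excess over €147,900 is €2,700; credit = €4,475 − €2,700 = €1,775.
Earned Income Credit: €170,400 is at or below the €278,500 threshold, so the full €3,859 applies.
Retirement Saver's Credit: €170,400 is €18,000 into a €36,000 phase-out range, leaving 18,000/36,000 of the credit: €850 × 18,000/36,000 = €425.
Total: €1,775 + €3,859 + €425 = €6,059.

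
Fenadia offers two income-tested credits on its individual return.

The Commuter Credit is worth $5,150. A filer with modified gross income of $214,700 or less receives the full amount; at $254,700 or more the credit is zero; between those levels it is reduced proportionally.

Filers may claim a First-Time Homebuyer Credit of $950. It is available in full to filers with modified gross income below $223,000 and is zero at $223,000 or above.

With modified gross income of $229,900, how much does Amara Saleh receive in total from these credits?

Commuter Credit: $229,900 is $15,200 into a $40,000 phase-out range, leaving 24,800/40,000 of the credit: $5,150 × 24,800/40,000 = $3,193.
First-Time Homebuyer Credit: $229,900 meets or exceeds the $223,000 cutoff, so the credit is $0.
Total: $3,193 + $0 = $3,193.

$3,193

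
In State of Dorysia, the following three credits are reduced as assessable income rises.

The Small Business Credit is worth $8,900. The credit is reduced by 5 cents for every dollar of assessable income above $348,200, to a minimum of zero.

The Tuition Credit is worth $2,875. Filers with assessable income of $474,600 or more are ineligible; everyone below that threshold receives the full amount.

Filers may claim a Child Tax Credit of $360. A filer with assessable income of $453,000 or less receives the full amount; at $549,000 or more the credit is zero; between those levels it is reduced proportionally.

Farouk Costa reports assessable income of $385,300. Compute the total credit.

$10,280

Small Business Credit: 5% of the $37,100 excess over $348,200 is $1,855; credit = $8,900 − $1,855 = $7,045.
Tuition Credit: $385,300 is below the $474,600 cutoff, so the full $2,875 applies.
Child Tax Credit: $385,300 is at or below the $453,000 threshold, so the full $360 applies.
Total: $7,045 + $2,875 + $360 = $10,280.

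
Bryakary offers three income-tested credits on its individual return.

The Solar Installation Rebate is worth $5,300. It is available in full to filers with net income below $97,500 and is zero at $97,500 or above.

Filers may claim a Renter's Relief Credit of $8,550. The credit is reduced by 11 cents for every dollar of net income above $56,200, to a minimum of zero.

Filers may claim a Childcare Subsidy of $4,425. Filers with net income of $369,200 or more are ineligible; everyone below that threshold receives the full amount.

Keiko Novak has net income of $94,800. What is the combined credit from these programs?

Solar Installation Rebate: $94,800 is below the $97,500 cutoff, so the full $5,300 applies.
Renter's Relief Credit: 11% of the $38,600 excess over $56,200 is $4,246; credit = $8,550 − $4,246 = $4,304.
Childcare Subsidy: $94,800 is below the $369,200 cutoff, so the full $4,425 applies.
Total: $5,300 + $4,304 + $4,425 = $14,029.

$14,029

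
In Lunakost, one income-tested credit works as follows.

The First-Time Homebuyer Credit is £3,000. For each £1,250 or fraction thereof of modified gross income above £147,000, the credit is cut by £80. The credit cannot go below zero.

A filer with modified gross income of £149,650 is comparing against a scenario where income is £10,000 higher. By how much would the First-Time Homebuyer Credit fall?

At £149,650 — income exceeds £147,000 by £2,650, which is 3 full-or-partial £1,250 increments; reduction = 3 × £80 = £240, leaving £2,760.
At £159,650 — income exceeds £147,000 by £12,650, which is 11 full-or-partial £1,250 increments; reduction = 11 × £80 = £880, leaving £2,120.
Lost: £2,760 − £2,120 = £640.

£640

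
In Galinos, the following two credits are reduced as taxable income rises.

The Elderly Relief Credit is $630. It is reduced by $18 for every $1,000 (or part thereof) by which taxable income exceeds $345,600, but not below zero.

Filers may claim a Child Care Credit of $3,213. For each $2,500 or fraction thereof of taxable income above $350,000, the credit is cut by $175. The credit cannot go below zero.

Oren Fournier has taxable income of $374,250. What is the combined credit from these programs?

Elderly Relief Credit: income exceeds $345,600 by $28,650, which is 29 full-or-partial $1,000 increments; reduction = 29 × $18 = $522, leaving $108.
Child Care Credit: income exceeds $350,000 by $24,250, which is 10 full-or-partial $2,500 increments; reduction = 10 × $175 = $1,750, leaving $1,463.
Total: $108 + $1,463 = $1,571.

$1,571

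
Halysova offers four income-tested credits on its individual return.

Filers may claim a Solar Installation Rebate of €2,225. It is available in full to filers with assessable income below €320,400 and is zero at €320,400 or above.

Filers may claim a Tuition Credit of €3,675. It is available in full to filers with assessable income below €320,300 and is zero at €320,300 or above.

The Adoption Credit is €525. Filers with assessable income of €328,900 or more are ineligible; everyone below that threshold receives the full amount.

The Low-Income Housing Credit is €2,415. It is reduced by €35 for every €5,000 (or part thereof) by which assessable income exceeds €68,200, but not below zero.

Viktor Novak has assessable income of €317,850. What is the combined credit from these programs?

Solar Installation Rebate: €317,850 is below the €320,400 cutoff, so the full €2,225 applies.
Tuition Credit: €317,850 is below the €320,300 cutoff, so the full €3,675 applies.
Adoption Credit: €317,850 is below the €328,900 cutoff, so the full €525 applies.
Low-Income Housing Credit: income exceeds €68,200 by €249,650, which is 50 full-or-partial €5,000 increments; reduction = 50 × €35 = €1,750, leaving €665.
Total: €2,225 + €3,675 + €525 + €665 = €7,090.

€7,090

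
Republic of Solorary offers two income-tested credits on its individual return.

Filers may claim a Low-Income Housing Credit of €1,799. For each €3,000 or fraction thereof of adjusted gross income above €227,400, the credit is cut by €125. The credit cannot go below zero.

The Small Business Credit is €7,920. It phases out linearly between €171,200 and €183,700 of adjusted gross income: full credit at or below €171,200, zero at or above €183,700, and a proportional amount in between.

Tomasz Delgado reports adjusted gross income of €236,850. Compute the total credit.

€1,299

Low-Income Housing Credit: income exceeds €227,400 by €9,450, which is 4 full-or-partial €3,000 increments; reduction = 4 × €125 = €500, leaving €1,299.
Small Business Credit: €236,850 is at or above €183,700, so the credit is €0.
Total: €1,299 + €0 = €1,299.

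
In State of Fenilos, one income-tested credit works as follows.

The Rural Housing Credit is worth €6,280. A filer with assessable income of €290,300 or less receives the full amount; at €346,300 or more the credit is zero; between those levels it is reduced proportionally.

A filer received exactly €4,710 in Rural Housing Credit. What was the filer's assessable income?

€4,710 is 4,710/6,280 of the full €6,280, so 1,570/6,280 of the €56,000 range has been used: income = €290,300 + €56,000 × 1,570/6,280 = €304,300.

€304,300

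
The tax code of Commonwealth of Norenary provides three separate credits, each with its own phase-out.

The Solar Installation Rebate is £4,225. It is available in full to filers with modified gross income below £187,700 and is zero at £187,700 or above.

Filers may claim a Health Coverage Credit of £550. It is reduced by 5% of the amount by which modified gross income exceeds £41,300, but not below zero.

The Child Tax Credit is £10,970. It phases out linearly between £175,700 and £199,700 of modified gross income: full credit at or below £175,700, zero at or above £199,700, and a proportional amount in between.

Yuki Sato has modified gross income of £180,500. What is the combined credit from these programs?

£13,001

Solar Installation Rebate: £180,500 is below the £187,700 cutoff, so the full £4,225 applies.
Health Coverage Credit: 5% of the £139,200 excess over £41,300 is £6,960 ≥ base, so the credit is £0.
Child Tax Credit: £180,500 is £4,800 into a £24,000 phase-out range, leaving 19,200/24,000 of the credit: £10,970 × 19,200/24,000 = £8,776.
Total: £4,225 + £0 + £8,776 = £13,001.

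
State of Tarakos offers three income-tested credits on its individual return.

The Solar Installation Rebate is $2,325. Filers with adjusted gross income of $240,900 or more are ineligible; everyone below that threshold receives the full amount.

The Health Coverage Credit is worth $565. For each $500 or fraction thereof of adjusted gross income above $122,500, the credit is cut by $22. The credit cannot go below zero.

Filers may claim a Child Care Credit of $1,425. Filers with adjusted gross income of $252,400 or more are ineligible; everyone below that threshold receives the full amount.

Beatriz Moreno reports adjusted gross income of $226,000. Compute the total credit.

$3,750

Solar Installation Rebate: $226,000 is below the $240,900 cutoff, so the full $2,325 applies.
Health Coverage Credit: income exceeds $122,500 by $103,500 → 207 increments × $22 = $4,554 ≥ base, so the credit is $0.
Child Care Credit: $226,000 is below the $252,400 cutoff, so the full $1,425 applies.
Total: $2,325 + $0 + $1,425 = $3,750.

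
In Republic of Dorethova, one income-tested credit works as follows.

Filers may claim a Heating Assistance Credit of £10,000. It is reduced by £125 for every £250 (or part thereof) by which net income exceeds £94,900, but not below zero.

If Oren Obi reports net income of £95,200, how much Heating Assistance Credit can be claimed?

Heating Assistance Credit: income exceeds £94,900 by £300, which is 2 full-or-partial £250 increments; reduction = 2 × £125 = £250, leaving £9,750.

£9,750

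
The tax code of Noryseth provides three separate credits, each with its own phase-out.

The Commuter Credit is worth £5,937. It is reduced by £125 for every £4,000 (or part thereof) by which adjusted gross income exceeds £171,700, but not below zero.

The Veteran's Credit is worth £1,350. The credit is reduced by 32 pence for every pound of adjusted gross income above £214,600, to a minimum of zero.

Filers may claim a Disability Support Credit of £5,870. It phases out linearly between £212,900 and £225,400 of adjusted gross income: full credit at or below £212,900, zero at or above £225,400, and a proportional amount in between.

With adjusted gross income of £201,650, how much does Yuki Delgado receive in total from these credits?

£12,157

Commuter Credit: income exceeds £171,700 by £29,950, which is 8 full-or-partial £4,000 increments; reduction = 8 × £125 = £1,000, leaving £4,937.
Veteran's Credit: £201,650 is at or below the £214,600 threshold, so the full £1,350 applies.
Disability Support Credit: £201,650 is at or below the £212,900 threshold, so the full £5,870 applies.
Total: £4,937 + £1,350 + £5,870 = £12,157.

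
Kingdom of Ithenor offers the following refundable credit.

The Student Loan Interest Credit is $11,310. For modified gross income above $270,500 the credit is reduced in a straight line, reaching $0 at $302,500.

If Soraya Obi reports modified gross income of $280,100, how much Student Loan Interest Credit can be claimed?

$7,917

Student Loan Interest Credit: $280,100 is $9,600 into a $32,000 phase-out range, leaving 22,400/32,000 of the credit: $11,310 × 22,400/32,000 = $7,917.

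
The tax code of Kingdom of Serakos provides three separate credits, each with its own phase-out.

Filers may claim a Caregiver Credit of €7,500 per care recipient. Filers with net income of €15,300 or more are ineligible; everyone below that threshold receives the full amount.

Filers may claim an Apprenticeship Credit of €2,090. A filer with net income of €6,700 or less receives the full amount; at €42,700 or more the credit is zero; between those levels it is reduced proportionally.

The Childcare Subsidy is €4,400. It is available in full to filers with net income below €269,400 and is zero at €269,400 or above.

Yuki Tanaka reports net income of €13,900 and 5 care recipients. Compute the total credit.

Caregiver Credit: base = 5 × €7,500 = €37,500. €13,900 is below the €15,300 cutoff, so the full €37,500 applies.
Apprenticeship Credit: €13,900 is €7,200 into a €36,000 phase-out range, leaving 28,800/36,000 of the credit: €2,090 × 28,800/36,000 = €1,672.
Childcare Subsidy: €13,900 is below the €269,400 cutoff, so the full €4,400 applies.
Total: €37,500 + €1,672 + €4,400 = €43,572.

€43,572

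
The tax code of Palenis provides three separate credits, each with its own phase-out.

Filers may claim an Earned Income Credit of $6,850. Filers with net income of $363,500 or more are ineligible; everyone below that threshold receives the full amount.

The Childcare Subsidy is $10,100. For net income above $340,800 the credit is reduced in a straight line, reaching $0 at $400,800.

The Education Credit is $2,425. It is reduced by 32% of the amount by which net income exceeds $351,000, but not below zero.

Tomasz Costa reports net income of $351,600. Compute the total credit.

Earned Income Credit: $351,600 is below the $363,500 cutoff, so the full $6,850 applies.
Childcare Subsidy: $351,600 is $10,800 into a $60,000 phase-out range, leaving 49,200/60,000 of the credit: $10,100 × 49,200/60,000 = $8,282.
Education Credit: 32% of the $600 excess over $351,000 is $192; credit = $2,425 − $192 = $2,233.
Total: $6,850 + $8,282 + $2,233 = $17,365.

$17,365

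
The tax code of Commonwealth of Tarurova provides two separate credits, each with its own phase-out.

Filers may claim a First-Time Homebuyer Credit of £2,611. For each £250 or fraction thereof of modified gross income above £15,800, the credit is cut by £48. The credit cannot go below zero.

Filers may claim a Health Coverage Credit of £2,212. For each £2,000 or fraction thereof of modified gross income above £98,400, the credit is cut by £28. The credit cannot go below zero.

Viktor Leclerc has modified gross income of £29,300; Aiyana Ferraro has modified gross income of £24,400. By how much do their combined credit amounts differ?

£912

Viktor (£29,300): First-Time Homebuyer Credit: income exceeds £15,800 by £13,500, which is 54 full-or-partial £250 increments; reduction = 54 × £48 = £2,592, leaving £19. Health Coverage Credit: £29,300 is at or below the £98,400 threshold, so the full £2,212 applies. total £19 + £2,212 = £2,231
Aiyana (£24,400): First-Time Homebuyer Credit: income exceeds £15,800 by £8,600, which is 35 full-or-partial £250 increments; reduction = 35 × £48 = £1,680, leaving £931. Health Coverage Credit: £24,400 is at or below the £98,400 threshold, so the full £2,212 applies. total £931 + £2,212 = £3,143
Difference: |£2,231 − £3,143| = £912.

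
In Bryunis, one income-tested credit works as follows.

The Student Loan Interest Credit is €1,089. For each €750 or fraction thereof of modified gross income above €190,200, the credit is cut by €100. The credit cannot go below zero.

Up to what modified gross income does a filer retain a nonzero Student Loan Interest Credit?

After 10 increments the reduction is 10 × €100 = €1,000, leaving €89; one more increment wipes it out. Increment 10 ends at excess 10 × €750 = €7,500, so the highest qualifying income is €190,200 + €7,500 = €197,700.

€197,700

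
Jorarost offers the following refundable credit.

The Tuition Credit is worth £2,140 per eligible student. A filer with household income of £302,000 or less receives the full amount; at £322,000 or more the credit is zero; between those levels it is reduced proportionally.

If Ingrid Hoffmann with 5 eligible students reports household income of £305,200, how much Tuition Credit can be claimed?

£8,988

Tuition Credit: base = 5 × £2,140 = £10,700. £305,200 is £3,200 into a £20,000 phase-out range, leaving 16,800/20,000 of the credit: £10,700 × 16,800/20,000 = £8,988.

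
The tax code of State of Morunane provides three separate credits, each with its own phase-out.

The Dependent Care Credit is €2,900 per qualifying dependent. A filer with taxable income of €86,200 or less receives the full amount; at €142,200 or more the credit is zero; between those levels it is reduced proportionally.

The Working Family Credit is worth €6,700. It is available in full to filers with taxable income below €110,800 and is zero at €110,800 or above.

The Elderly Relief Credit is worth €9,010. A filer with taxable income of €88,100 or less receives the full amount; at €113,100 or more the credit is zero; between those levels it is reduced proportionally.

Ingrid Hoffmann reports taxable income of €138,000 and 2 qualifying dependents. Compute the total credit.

Dependent Care Credit: base = 2 × €2,900 = €5,800. €138,000 is €51,800 into a €56,000 phase-out range, leaving 4,200/56,000 of the credit: €5,800 × 4,200/56,000 = €435.
Working Family Credit: €138,000 meets or exceeds the €110,800 cutoff, so the credit is €0.
Elderly Relief Credit: €138,000 is at or above €113,100, so the credit is €0.
Total: €435 + €0 + €0 = €435.

€435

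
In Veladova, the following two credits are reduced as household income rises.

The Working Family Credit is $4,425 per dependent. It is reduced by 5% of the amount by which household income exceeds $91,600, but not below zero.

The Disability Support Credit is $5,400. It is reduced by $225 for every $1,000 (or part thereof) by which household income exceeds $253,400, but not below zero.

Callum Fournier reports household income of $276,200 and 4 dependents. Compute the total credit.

Working Family Credit: base = 4 × $4,425 = $17,700. 5% of the $184,600 excess over $91,600 is $9,230; credit = $17,700 − $9,230 = $8,470.
Disability Support Credit: income exceeds $253,400 by $22,800, which is 23 full-or-partial $1,000 increments; reduction = 23 × $225 = $5,175, leaving $225.
Total: $8,470 + $225 = $8,695.

$8,695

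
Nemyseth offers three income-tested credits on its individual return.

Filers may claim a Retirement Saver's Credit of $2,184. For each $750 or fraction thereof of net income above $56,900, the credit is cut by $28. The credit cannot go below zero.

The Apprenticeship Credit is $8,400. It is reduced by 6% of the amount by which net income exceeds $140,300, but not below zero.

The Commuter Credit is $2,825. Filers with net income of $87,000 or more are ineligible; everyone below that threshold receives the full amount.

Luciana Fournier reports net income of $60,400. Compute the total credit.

$13,269

Retirement Saver's Credit: income exceeds $56,900 by $3,500, which is 5 full-or-partial $750 increments; reduction = 5 × $28 = $140, leaving $2,044.
Apprenticeship Credit: $60,400 is at or below the $140,300 threshold, so the full $8,400 applies.
Commuter Credit: $60,400 is below the $87,000 cutoff, so the full $2,825 applies.
Total: $2,044 + $8,400 + $2,825 = $13,269.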